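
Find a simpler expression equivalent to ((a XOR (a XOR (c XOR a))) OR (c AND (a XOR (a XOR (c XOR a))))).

By absorption (E OR (E AND v) = E) then XOR self-cancellation ((E XOR v) XOR v = E):
= (c XOR a)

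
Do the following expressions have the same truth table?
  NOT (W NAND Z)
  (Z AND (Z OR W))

No. Counterexample: with W=0, Z=1, Expression 1 = 0 but Expression 2 = 1.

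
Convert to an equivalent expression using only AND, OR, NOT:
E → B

NOT E OR B
(Implication elimination: A → B = NOT A OR B)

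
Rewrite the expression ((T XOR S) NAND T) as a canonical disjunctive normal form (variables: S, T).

(NOT S AND NOT T) OR (S AND NOT T) OR (S AND T)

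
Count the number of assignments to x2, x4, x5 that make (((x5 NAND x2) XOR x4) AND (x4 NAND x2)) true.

Satisfying assignments: (0,0,0), (0,0,1), (1,0,0)
Count: 3 out of 8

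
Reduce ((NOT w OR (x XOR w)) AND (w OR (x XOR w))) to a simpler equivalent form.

By distribution ((E OR v) AND (E OR NOT v) = E):
= (x XOR w)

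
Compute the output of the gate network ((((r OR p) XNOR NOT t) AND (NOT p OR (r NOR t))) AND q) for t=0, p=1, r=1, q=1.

Substituting: ((((1 OR 1) XNOR NOT 0) AND (NOT 1 OR (1 NOR 0))) AND 1)
= 0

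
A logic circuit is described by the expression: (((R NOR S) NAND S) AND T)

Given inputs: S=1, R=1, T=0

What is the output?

Substituting: (((1 NOR 1) NAND 1) AND 0)
= 0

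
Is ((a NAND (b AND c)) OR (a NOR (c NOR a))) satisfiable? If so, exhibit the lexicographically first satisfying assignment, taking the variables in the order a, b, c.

a=0, b=0, c=0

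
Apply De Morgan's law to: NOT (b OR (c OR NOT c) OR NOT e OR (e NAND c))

NOT b AND NOT (c OR NOT c) AND e AND NOT (e NAND c)
De Morgan's: NOT(OR of terms) = AND of negations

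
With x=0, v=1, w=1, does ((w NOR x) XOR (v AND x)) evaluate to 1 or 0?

Substituting: ((1 NOR 0) XOR (1 AND 0))
= 0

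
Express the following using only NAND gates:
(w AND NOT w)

((w NAND (w NAND w)) NAND (w NAND (w NAND w)))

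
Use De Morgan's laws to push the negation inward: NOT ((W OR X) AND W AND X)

NOT (W OR X) OR NOT W OR NOT X
De Morgan's: NOT(AND of terms) = OR of negations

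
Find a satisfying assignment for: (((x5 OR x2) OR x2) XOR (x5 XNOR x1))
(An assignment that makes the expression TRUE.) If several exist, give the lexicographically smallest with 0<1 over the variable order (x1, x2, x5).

x1=0, x2=0, x5=0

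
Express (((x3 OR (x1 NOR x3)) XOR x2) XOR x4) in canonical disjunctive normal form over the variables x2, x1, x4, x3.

(NOT x2 AND NOT x1 AND NOT x4 AND NOT x3) OR (NOT x2 AND NOT x1 AND NOT x4 AND x3) OR (NOT x2 AND x1 AND NOT x4 AND x3) OR (NOT x2 AND x1 AND x4 AND NOT x3) OR (x2 AND NOT x1 AND x4 AND NOT x3) OR (x2 AND NOT x1 AND x4 AND x3) OR (x2 AND x1 AND NOT x4 AND NOT x3) OR (x2 AND x1 AND x4 AND x3)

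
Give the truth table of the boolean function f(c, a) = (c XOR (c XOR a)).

c | a | Output
--------------
0 | 0 | 0
0 | 1 | 1
1 | 0 | 0
1 | 1 | 1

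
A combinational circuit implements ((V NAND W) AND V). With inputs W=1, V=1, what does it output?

Substituting: ((1 NAND 1) AND 1)
= 0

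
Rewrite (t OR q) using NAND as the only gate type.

((t NAND t) NAND (q NAND q))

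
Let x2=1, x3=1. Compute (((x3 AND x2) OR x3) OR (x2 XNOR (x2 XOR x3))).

Substituting: (((1 AND 1) OR 1) OR (1 XNOR (1 XOR 1)))
= 1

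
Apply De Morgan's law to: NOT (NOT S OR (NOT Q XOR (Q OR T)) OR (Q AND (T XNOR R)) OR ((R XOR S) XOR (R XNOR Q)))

S AND NOT (NOT Q XOR (Q OR T)) AND NOT (Q AND (T XNOR R)) AND NOT ((R XOR S) XOR (R XNOR Q))
De Morgan's: NOT(OR of terms) = AND of negations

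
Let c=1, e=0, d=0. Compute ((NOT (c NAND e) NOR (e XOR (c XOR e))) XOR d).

Substituting: ((NOT (1 NAND 0) NOR (0 XOR (1 XOR 0))) XOR 0)
= 0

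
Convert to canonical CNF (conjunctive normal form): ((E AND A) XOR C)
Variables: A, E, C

(A OR E OR C) AND (A OR NOT E OR C) AND (NOT A OR E OR C) AND (NOT A OR NOT E OR NOT C)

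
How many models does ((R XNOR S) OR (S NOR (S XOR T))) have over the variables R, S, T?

Satisfying assignments: (0,0,0), (0,0,1), (1,0,0), (1,1,0), (1,1,1)
Count: 5 out of 8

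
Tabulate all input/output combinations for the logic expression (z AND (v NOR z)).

v | z | Output
--------------
0 | 0 | 0
0 | 1 | 0
1 | 0 | 0
1 | 1 | 0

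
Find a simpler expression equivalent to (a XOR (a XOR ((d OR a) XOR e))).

By XOR self-cancellation ((E XOR v) XOR v = E):
= ((d OR a) XOR e)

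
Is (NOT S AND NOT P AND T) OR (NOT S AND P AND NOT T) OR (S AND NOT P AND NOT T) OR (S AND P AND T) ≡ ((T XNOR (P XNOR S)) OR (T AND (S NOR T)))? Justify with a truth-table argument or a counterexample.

Yes, they are equivalent — the two output columns agree on all 8 assignments:
S | P | T | Expression 1 | Expression 2
---------------------------------------
0 | 0 | 0 | 0 | 0
0 | 0 | 1 | 1 | 1
0 | 1 | 0 | 1 | 1
0 | 1 | 1 | 0 | 0
1 | 0 | 0 | 1 | 1
1 | 0 | 1 | 0 | 0
1 | 1 | 0 | 0 | 0
1 | 1 | 1 | 1 | 1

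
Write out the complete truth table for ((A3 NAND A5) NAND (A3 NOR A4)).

A4 | A5 | A3 | Output
---------------------
0 | 0 | 0 | 0
0 | 0 | 1 | 1
0 | 1 | 0 | 0
0 | 1 | 1 | 1
1 | 0 | 0 | 1
1 | 0 | 1 | 1
1 | 1 | 0 | 1
1 | 1 | 1 | 1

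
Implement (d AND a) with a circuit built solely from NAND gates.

((d NAND a) NAND (d NAND a))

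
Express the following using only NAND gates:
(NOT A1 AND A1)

(((A1 NAND A1) NAND A1) NAND ((A1 NAND A1) NAND A1))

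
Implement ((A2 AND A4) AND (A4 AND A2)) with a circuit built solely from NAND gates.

((((A2 NAND A4) NAND (A2 NAND A4)) NAND ((A4 NAND A2) NAND (A4 NAND A2))) NAND (((A2 NAND A4) NAND (A2 NAND A4)) NAND ((A4 NAND A2) NAND (A4 NAND A2))))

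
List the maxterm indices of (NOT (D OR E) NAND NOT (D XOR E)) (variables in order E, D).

ΠM(0) = (E OR D)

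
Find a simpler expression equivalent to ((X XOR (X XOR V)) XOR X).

By XOR self-cancellation ((E XOR v) XOR v = E):
= (X XOR V)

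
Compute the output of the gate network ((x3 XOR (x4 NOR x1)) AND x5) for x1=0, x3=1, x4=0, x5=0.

Substituting: ((1 XOR (0 NOR 0)) AND 0)
= 0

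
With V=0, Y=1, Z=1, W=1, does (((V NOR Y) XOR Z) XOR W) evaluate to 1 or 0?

Substituting: (((0 NOR 1) XOR 1) XOR 1)
= 0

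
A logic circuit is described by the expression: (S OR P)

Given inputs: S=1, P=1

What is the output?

Substituting: (1 OR 1)
= 1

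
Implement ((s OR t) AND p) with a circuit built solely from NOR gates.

((((s NOR t) NOR (s NOR t)) NOR ((s NOR t) NOR (s NOR t))) NOR (p NOR p))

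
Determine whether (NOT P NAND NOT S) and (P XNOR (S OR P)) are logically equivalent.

No. Counterexample: with P=0, S=0, Expression 1 = 0 but Expression 2 = 1.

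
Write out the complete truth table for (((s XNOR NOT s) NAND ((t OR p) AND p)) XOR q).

q | p | s | t | Output
----------------------
0 | 0 | 0 | 0 | 1
0 | 0 | 0 | 1 | 1
0 | 0 | 1 | 0 | 1
0 | 0 | 1 | 1 | 1
0 | 1 | 0 | 0 | 1
0 | 1 | 0 | 1 | 1
0 | 1 | 1 | 0 | 1
0 | 1 | 1 | 1 | 1
1 | 0 | 0 | 0 | 0
1 | 0 | 0 | 1 | 0
1 | 0 | 1 | 0 | 0
1 | 0 | 1 | 1 | 0
1 | 1 | 0 | 0 | 0
1 | 1 | 0 | 1 | 0
1 | 1 | 1 | 0 | 0
1 | 1 | 1 | 1 | 0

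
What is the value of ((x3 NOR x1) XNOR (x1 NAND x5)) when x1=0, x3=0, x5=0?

Substituting: ((0 NOR 0) XNOR (0 NAND 0))
= 1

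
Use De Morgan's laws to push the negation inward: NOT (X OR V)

NOT X AND NOT V
De Morgan's: NOT(OR of terms) = AND of negations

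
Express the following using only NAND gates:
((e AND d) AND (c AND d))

((((e NAND d) NAND (e NAND d)) NAND ((c NAND d) NAND (c NAND d))) NAND (((e NAND d) NAND (e NAND d)) NAND ((c NAND d) NAND (c NAND d))))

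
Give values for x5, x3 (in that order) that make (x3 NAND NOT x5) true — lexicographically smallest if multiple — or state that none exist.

x5=0, x3=0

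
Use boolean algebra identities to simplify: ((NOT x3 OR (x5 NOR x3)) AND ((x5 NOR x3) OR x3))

By distribution ((E OR v) AND (E OR NOT v) = E):
= (x5 NOR x3)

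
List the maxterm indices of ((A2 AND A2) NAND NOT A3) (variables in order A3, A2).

ΠM(1) = (A3 OR NOT A2)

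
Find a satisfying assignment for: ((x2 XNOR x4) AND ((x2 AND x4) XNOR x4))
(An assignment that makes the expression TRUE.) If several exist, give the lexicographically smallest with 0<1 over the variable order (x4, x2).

x4=0, x2=0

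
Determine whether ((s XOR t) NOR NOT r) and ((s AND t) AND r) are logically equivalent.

No. Counterexample: with r=1, s=0, t=0, Expression 1 = 1 but Expression 2 = 0.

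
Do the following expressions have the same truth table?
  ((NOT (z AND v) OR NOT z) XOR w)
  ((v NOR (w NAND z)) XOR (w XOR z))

No. Counterexample: with v=0, w=0, z=0, Expression 1 = 1 but Expression 2 = 0.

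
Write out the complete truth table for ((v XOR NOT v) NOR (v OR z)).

z | v | Output
--------------
0 | 0 | 0
0 | 1 | 0
1 | 0 | 0
1 | 1 | 0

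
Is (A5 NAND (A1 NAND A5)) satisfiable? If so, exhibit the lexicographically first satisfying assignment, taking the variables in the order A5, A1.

A5=0, A1=0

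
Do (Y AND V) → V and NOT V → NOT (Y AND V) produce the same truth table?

Yes, Contrapositive is always equivalent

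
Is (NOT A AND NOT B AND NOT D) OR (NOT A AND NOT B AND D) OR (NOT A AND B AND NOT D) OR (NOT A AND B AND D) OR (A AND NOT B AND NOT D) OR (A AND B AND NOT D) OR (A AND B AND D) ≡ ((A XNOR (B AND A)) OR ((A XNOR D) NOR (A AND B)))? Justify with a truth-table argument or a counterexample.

Yes, they are equivalent — the two output columns agree on all 8 assignments:
A | B | D | Expression 1 | Expression 2
---------------------------------------
0 | 0 | 0 | 1 | 1
0 | 0 | 1 | 1 | 1
0 | 1 | 0 | 1 | 1
0 | 1 | 1 | 1 | 1
1 | 0 | 0 | 1 | 1
1 | 0 | 1 | 0 | 0
1 | 1 | 0 | 1 | 1
1 | 1 | 1 | 1 | 1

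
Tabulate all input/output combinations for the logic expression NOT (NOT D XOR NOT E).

E | D | Output
--------------
0 | 0 | 1
0 | 1 | 0
1 | 0 | 0
1 | 1 | 1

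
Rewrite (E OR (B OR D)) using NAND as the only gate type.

((E NAND E) NAND (((B NAND B) NAND (D NAND D)) NAND ((B NAND B) NAND (D NAND D))))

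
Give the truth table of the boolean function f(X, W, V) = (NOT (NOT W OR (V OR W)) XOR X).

X | W | V | Output
------------------
0 | 0 | 0 | 0
0 | 0 | 1 | 0
0 | 1 | 0 | 0
0 | 1 | 1 | 0
1 | 0 | 0 | 1
1 | 0 | 1 | 1
1 | 1 | 0 | 1
1 | 1 | 1 | 1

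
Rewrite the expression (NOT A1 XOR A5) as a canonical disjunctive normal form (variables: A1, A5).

(NOT A1 AND NOT A5) OR (A1 AND A5)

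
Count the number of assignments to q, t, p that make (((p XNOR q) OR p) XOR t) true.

Satisfying assignments: (0,0,0), (0,0,1), (1,0,1), (1,1,0)
Count: 4 out of 8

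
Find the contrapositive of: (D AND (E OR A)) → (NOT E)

Contrapositive: E → NOT (D AND (E OR A))
Note: A statement and its contrapositive are logically equivalent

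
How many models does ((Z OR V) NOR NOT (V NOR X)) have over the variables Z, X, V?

Satisfying assignments: (0,0,0)
Count: 1 out of 8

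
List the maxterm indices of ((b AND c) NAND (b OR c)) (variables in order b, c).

ΠM(3) = (NOT b OR NOT c)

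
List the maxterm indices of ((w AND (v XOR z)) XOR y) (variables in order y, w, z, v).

ΠM(0, 1, 2, 3, 4, 7, 13, 14) = (y OR w OR z OR v) AND (y OR w OR z OR NOT v) AND (y OR w OR NOT z OR v) AND (y OR w OR NOT z OR NOT v) AND (y OR NOT w OR z OR v) AND (y OR NOT w OR NOT z OR NOT v) AND (NOT y OR NOT w OR z OR NOT v) AND (NOT y OR NOT w OR NOT z OR v)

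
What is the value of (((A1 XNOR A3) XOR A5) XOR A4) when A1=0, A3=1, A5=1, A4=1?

Substituting: (((0 XNOR 1) XOR 1) XOR 1)
= 0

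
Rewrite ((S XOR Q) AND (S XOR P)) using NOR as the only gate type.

((((((S NOR Q) NOR (S NOR Q)) NOR ((S NOR Q) NOR (S NOR Q))) NOR ((((S NOR S) NOR (Q NOR Q)) NOR ((S NOR S) NOR (Q NOR Q))) NOR (((S NOR S) NOR (Q NOR Q)) NOR ((S NOR S) NOR (Q NOR Q))))) NOR ((((S NOR Q) NOR (S NOR Q)) NOR ((S NOR Q) NOR (S NOR Q))) NOR ((((S NOR S) NOR (Q NOR Q)) NOR ((S NOR S) NOR (Q NOR Q))) NOR (((S NOR S) NOR (Q NOR Q)) NOR ((S NOR S) NOR (Q NOR Q)))))) NOR (((((S NOR P) NOR (S NOR P)) NOR ((S NOR P) NOR (S NOR P))) NOR ((((S NOR S) NOR (P NOR P)) NOR ((S NOR S) NOR (P NOR P))) NOR (((S NOR S) NOR (P NOR P)) NOR ((S NOR S) NOR (P NOR P))))) NOR ((((S NOR P) NOR (S NOR P)) NOR ((S NOR P) NOR (S NOR P))) NOR ((((S NOR S) NOR (P NOR P)) NOR ((S NOR S) NOR (P NOR P))) NOR (((S NOR S) NOR (P NOR P)) NOR ((S NOR S) NOR (P NOR P)))))))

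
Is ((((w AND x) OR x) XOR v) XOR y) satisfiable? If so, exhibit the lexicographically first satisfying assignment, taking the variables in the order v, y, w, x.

v=0, y=0, w=0, x=1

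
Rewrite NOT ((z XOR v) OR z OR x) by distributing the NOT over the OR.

NOT (z XOR v) AND NOT z AND NOT x
De Morgan's: NOT(OR of terms) = AND of negations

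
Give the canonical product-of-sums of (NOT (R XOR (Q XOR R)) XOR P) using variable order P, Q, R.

ΠM(2, 3, 4, 5) = (P OR NOT Q OR R) AND (P OR NOT Q OR NOT R) AND (NOT P OR Q OR R) AND (NOT P OR Q OR NOT R)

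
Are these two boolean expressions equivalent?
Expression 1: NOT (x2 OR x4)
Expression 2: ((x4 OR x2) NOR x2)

Yes, they are equivalent — the two output columns agree on all 4 assignments:
x4 | x2 | Expression 1 | Expression 2
-------------------------------------
0 | 0 | 1 | 1
0 | 1 | 0 | 0
1 | 0 | 0 | 0
1 | 1 | 0 | 0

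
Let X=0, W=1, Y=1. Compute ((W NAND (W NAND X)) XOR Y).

Substituting: ((1 NAND (1 NAND 0)) XOR 1)
= 1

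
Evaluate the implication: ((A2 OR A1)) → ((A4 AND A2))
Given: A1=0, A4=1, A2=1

Antecedent ((A2 OR A1)) = 1; consequent ((A4 AND A2)) = 1.
1 → 1 = 1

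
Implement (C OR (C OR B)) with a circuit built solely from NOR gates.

((C NOR ((C NOR B) NOR (C NOR B))) NOR (C NOR ((C NOR B) NOR (C NOR B))))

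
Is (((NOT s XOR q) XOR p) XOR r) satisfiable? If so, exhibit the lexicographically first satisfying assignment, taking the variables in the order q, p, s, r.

q=0, p=0, s=0, r=0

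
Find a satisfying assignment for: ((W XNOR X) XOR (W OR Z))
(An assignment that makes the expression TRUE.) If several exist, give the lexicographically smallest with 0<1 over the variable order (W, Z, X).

W=0, Z=0, X=0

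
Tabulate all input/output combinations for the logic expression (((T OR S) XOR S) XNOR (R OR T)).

S | R | T | Output
------------------
0 | 0 | 0 | 1
0 | 0 | 1 | 1
0 | 1 | 0 | 0
0 | 1 | 1 | 1
1 | 0 | 0 | 1
1 | 0 | 1 | 0
1 | 1 | 0 | 0
1 | 1 | 1 | 0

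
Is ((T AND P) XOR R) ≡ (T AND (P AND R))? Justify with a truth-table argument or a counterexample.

No. Counterexample: with P=0, T=0, R=1, Expression 1 = 1 but Expression 2 = 0.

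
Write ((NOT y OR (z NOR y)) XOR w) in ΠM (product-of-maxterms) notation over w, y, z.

ΠM(2, 3, 4, 5) = (w OR NOT y OR z) AND (w OR NOT y OR NOT z) AND (NOT w OR y OR z) AND (NOT w OR y OR NOT z)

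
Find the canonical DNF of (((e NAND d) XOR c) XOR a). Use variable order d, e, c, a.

(NOT d AND NOT e AND NOT c AND NOT a) OR (NOT d AND NOT e AND c AND a) OR (NOT d AND e AND NOT c AND NOT a) OR (NOT d AND e AND c AND a) OR (d AND NOT e AND NOT c AND NOT a) OR (d AND NOT e AND c AND a) OR (d AND e AND NOT c AND a) OR (d AND e AND c AND NOT a)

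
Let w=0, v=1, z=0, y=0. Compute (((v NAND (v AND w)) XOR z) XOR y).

Substituting: (((1 NAND (1 AND 0)) XOR 0) XOR 0)
= 1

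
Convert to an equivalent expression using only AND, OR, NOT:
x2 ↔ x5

(x2 AND x5) OR (NOT x2 AND NOT x5)
(Biconditional = both true or both false)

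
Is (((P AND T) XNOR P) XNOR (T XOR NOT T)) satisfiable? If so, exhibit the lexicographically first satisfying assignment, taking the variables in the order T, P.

T=0, P=0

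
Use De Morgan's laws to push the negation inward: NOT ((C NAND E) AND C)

NOT (C NAND E) OR NOT C
De Morgan's: NOT(AND of terms) = OR of negations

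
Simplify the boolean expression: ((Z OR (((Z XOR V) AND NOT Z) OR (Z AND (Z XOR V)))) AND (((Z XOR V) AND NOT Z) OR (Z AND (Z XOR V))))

By absorption (E AND (E OR v) = E) then distribution ((E AND v) OR (E AND NOT v) = E):
= (Z XOR V)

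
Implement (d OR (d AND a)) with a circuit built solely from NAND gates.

((d NAND d) NAND (((d NAND a) NAND (d NAND a)) NAND ((d NAND a) NAND (d NAND a))))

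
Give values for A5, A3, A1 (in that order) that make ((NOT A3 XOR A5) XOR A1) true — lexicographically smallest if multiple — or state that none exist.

A5=0, A3=0, A1=0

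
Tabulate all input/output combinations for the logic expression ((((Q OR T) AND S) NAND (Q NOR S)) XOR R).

T | S | R | Q | Output
----------------------
0 | 0 | 0 | 0 | 1
0 | 0 | 0 | 1 | 1
0 | 0 | 1 | 0 | 0
0 | 0 | 1 | 1 | 0
0 | 1 | 0 | 0 | 1
0 | 1 | 0 | 1 | 1
0 | 1 | 1 | 0 | 0
0 | 1 | 1 | 1 | 0
1 | 0 | 0 | 0 | 1
1 | 0 | 0 | 1 | 1
1 | 0 | 1 | 0 | 0
1 | 0 | 1 | 1 | 0
1 | 1 | 0 | 0 | 1
1 | 1 | 0 | 1 | 1
1 | 1 | 1 | 0 | 0
1 | 1 | 1 | 1 | 0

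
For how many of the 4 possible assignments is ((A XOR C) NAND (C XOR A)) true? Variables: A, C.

Satisfying assignments: (0,0), (1,1)
Count: 2 out of 4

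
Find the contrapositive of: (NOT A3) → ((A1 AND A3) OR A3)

Contrapositive: NOT ((A1 AND A3) OR A3) → A3
Note: A statement and its contrapositive are logically equivalent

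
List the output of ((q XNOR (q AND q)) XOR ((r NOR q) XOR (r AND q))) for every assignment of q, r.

q | r | Output
--------------
0 | 0 | 0
0 | 1 | 1
1 | 0 | 1
1 | 1 | 0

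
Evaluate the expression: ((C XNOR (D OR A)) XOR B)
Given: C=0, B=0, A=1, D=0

Substituting: ((0 XNOR (0 OR 1)) XOR 0)
= 0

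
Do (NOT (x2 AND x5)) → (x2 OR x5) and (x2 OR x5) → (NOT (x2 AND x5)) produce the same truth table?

No, Converse is not equivalent to original (counterexample: x2=0, x5=0)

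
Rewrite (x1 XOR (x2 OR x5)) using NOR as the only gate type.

((((x1 NOR ((x2 NOR x5) NOR (x2 NOR x5))) NOR (x1 NOR ((x2 NOR x5) NOR (x2 NOR x5)))) NOR ((x1 NOR ((x2 NOR x5) NOR (x2 NOR x5))) NOR (x1 NOR ((x2 NOR x5) NOR (x2 NOR x5))))) NOR ((((x1 NOR x1) NOR (((x2 NOR x5) NOR (x2 NOR x5)) NOR ((x2 NOR x5) NOR (x2 NOR x5)))) NOR ((x1 NOR x1) NOR (((x2 NOR x5) NOR (x2 NOR x5)) NOR ((x2 NOR x5) NOR (x2 NOR x5))))) NOR (((x1 NOR x1) NOR (((x2 NOR x5) NOR (x2 NOR x5)) NOR ((x2 NOR x5) NOR (x2 NOR x5)))) NOR ((x1 NOR x1) NOR (((x2 NOR x5) NOR (x2 NOR x5)) NOR ((x2 NOR x5) NOR (x2 NOR x5)))))))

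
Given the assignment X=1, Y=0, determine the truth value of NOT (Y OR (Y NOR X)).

Substituting: NOT (0 OR (0 NOR 1))
= 1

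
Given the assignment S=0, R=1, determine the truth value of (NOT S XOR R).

Substituting: (NOT 0 XOR 1)
= 0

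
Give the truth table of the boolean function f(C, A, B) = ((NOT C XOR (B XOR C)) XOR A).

C | A | B | Output
------------------
0 | 0 | 0 | 1
0 | 0 | 1 | 0
0 | 1 | 0 | 0
0 | 1 | 1 | 1
1 | 0 | 0 | 1
1 | 0 | 1 | 0
1 | 1 | 0 | 0
1 | 1 | 1 | 1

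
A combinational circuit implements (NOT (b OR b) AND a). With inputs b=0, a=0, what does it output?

Substituting: (NOT (0 OR 0) AND 0)
= 0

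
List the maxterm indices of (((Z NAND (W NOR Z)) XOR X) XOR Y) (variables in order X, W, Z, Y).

ΠM(1, 3, 5, 7, 8, 10, 12, 14) = (X OR W OR Z OR NOT Y) AND (X OR W OR NOT Z OR NOT Y) AND (X OR NOT W OR Z OR NOT Y) AND (X OR NOT W OR NOT Z OR NOT Y) AND (NOT X OR W OR Z OR Y) AND (NOT X OR W OR NOT Z OR Y) AND (NOT X OR NOT W OR Z OR Y) AND (NOT X OR NOT W OR NOT Z OR Y)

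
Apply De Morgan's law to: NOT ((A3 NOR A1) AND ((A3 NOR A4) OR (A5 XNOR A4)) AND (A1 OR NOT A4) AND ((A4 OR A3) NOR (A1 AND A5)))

NOT (A3 NOR A1) OR NOT ((A3 NOR A4) OR (A5 XNOR A4)) OR NOT (A1 OR NOT A4) OR NOT ((A4 OR A3) NOR (A1 AND A5))
De Morgan's: NOT(AND of terms) = OR of negations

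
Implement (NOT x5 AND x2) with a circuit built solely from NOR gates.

(((x5 NOR x5) NOR (x5 NOR x5)) NOR (x2 NOR x2))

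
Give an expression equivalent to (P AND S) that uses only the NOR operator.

((P NOR P) NOR (S NOR S))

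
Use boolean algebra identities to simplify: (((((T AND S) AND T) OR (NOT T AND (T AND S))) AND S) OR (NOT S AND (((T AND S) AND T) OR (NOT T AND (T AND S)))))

By distribution ((E AND v) OR (E AND NOT v) = E) then distribution ((E AND v) OR (E AND NOT v) = E):
= (T AND S)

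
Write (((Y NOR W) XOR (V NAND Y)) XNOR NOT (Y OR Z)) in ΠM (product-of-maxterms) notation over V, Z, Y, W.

ΠM(0, 2, 3, 5, 6, 7, 8, 13) = (V OR Z OR Y OR W) AND (V OR Z OR NOT Y OR W) AND (V OR Z OR NOT Y OR NOT W) AND (V OR NOT Z OR Y OR NOT W) AND (V OR NOT Z OR NOT Y OR W) AND (V OR NOT Z OR NOT Y OR NOT W) AND (NOT V OR Z OR Y OR W) AND (NOT V OR NOT Z OR Y OR NOT W)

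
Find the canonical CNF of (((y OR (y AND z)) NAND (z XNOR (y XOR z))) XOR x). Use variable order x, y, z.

(NOT x OR y OR z) AND (NOT x OR y OR NOT z) AND (NOT x OR NOT y OR z) AND (NOT x OR NOT y OR NOT z)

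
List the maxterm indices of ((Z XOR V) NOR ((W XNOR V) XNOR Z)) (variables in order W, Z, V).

ΠM(1, 2, 4, 5, 6, 7) = (W OR Z OR NOT V) AND (W OR NOT Z OR V) AND (NOT W OR Z OR V) AND (NOT W OR Z OR NOT V) AND (NOT W OR NOT Z OR V) AND (NOT W OR NOT Z OR NOT V)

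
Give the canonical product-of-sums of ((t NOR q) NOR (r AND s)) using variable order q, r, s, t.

ΠM(0, 2, 4, 6, 7, 14, 15) = (q OR r OR s OR t) AND (q OR r OR NOT s OR t) AND (q OR NOT r OR s OR t) AND (q OR NOT r OR NOT s OR t) AND (q OR NOT r OR NOT s OR NOT t) AND (NOT q OR NOT r OR NOT s OR t) AND (NOT q OR NOT r OR NOT s OR NOT t)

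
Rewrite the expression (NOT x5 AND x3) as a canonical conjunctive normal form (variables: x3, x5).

(x3 OR x5) AND (x3 OR NOT x5) AND (NOT x3 OR NOT x5)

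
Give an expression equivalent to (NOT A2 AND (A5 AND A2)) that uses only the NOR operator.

(((A2 NOR A2) NOR (A2 NOR A2)) NOR (((A5 NOR A5) NOR (A2 NOR A2)) NOR ((A5 NOR A5) NOR (A2 NOR A2))))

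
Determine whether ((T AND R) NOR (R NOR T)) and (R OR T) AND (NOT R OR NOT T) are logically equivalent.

Yes, they are equivalent — the two output columns agree on all 4 assignments:
R | T | Expression 1 | Expression 2
-----------------------------------
0 | 0 | 0 | 0
0 | 1 | 1 | 1
1 | 0 | 1 | 1
1 | 1 | 0 | 0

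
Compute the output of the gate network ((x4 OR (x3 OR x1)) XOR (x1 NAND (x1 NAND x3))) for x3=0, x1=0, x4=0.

Substituting: ((0 OR (0 OR 0)) XOR (0 NAND (0 NAND 0)))
= 1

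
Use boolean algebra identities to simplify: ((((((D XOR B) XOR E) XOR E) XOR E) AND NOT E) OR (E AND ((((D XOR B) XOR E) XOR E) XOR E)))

By distribution ((E AND v) OR (E AND NOT v) = E) then XOR self-cancellation ((E XOR v) XOR v = E):
= ((D XOR B) XOR E)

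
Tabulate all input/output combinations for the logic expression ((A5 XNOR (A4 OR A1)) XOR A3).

A3 | A4 | A5 | A1 | Output
--------------------------
0 | 0 | 0 | 0 | 1
0 | 0 | 0 | 1 | 0
0 | 0 | 1 | 0 | 0
0 | 0 | 1 | 1 | 1
0 | 1 | 0 | 0 | 0
0 | 1 | 0 | 1 | 0
0 | 1 | 1 | 0 | 1
0 | 1 | 1 | 1 | 1
1 | 0 | 0 | 0 | 0
1 | 0 | 0 | 1 | 1
1 | 0 | 1 | 0 | 1
1 | 0 | 1 | 1 | 0
1 | 1 | 0 | 0 | 1
1 | 1 | 0 | 1 | 1
1 | 1 | 1 | 0 | 0
1 | 1 | 1 | 1 | 0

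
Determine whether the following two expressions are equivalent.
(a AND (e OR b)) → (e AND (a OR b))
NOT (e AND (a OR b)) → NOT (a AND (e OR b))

Yes, Contrapositive is always equivalent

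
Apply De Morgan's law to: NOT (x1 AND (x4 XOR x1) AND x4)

NOT x1 OR NOT (x4 XOR x1) OR NOT x4
De Morgan's: NOT(AND of terms) = OR of negations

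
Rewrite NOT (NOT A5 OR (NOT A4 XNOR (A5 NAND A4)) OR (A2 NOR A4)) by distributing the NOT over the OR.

A5 AND NOT (NOT A4 XNOR (A5 NAND A4)) AND NOT (A2 NOR A4)
De Morgan's: NOT(OR of terms) = AND of negations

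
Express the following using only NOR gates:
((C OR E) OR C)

((((C NOR E) NOR (C NOR E)) NOR C) NOR (((C NOR E) NOR (C NOR E)) NOR C))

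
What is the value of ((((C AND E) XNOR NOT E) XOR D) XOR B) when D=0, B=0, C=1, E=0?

Substituting: ((((1 AND 0) XNOR NOT 0) XOR 0) XOR 0)
= 0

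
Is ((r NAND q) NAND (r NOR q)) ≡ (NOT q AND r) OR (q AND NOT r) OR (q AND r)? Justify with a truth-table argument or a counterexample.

Yes, they are equivalent — the two output columns agree on all 4 assignments:
q | r | Expression 1 | Expression 2
-----------------------------------
0 | 0 | 0 | 0
0 | 1 | 1 | 1
1 | 0 | 1 | 1
1 | 1 | 1 | 1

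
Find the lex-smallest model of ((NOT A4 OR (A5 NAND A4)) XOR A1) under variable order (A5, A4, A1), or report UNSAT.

A5=0, A4=0, A1=0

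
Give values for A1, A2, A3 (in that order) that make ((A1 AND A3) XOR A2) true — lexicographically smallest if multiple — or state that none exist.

A1=0, A2=1, A3=0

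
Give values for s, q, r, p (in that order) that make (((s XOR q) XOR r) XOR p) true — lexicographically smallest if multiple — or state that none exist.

s=0, q=0, r=0, p=1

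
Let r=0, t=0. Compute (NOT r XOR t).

Substituting: (NOT 0 XOR 0)
= 1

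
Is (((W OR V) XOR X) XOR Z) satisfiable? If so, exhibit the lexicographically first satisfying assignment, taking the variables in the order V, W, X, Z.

V=0, W=0, X=0, Z=1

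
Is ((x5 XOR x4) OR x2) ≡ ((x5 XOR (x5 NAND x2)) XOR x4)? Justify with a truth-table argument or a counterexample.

No. Counterexample: with x2=0, x5=0, x4=0, Expression 1 = 0 but Expression 2 = 1.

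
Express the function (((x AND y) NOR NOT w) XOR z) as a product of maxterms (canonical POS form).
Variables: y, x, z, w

ΠM(0, 3, 4, 7, 8, 11, 12, 13) = (y OR x OR z OR w) AND (y OR x OR NOT z OR NOT w) AND (y OR NOT x OR z OR w) AND (y OR NOT x OR NOT z OR NOT w) AND (NOT y OR x OR z OR w) AND (NOT y OR x OR NOT z OR NOT w) AND (NOT y OR NOT x OR z OR w) AND (NOT y OR NOT x OR z OR NOT w)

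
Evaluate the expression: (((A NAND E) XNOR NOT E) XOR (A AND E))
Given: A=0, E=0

Substituting: (((0 NAND 0) XNOR NOT 0) XOR (0 AND 0))
= 1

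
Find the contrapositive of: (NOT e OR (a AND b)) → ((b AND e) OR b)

Contrapositive: NOT ((b AND e) OR b) → NOT (NOT e OR (a AND b))
Note: A statement and its contrapositive are logically equivalent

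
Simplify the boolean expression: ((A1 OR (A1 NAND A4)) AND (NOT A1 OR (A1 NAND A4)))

By distribution ((E OR v) AND (E OR NOT v) = E):
= (A1 NAND A4)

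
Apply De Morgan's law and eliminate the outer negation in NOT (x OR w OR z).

NOT x AND NOT w AND NOT z
De Morgan's: NOT(OR of terms) = AND of negations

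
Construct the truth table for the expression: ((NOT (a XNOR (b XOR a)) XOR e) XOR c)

b | e | c | a | Output
----------------------
0 | 0 | 0 | 0 | 0
0 | 0 | 0 | 1 | 0
0 | 0 | 1 | 0 | 1
0 | 0 | 1 | 1 | 1
0 | 1 | 0 | 0 | 1
0 | 1 | 0 | 1 | 1
0 | 1 | 1 | 0 | 0
0 | 1 | 1 | 1 | 0
1 | 0 | 0 | 0 | 1
1 | 0 | 0 | 1 | 1
1 | 0 | 1 | 0 | 0
1 | 0 | 1 | 1 | 0
1 | 1 | 0 | 0 | 0
1 | 1 | 0 | 1 | 0
1 | 1 | 1 | 0 | 1
1 | 1 | 1 | 1 | 1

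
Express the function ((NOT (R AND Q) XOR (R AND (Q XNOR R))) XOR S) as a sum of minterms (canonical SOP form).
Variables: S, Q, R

Σm(0, 1, 2, 3) = (NOT S AND NOT Q AND NOT R) OR (NOT S AND NOT Q AND R) OR (NOT S AND Q AND NOT R) OR (NOT S AND Q AND R)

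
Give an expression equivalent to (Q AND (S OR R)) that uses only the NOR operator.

((Q NOR Q) NOR (((S NOR R) NOR (S NOR R)) NOR ((S NOR R) NOR (S NOR R))))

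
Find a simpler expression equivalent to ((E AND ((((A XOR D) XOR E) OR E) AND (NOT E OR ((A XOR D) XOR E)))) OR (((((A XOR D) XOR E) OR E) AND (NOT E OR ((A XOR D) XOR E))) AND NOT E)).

By distribution ((E AND v) OR (E AND NOT v) = E) then distribution ((E OR v) AND (E OR NOT v) = E):
= ((A XOR D) XOR E)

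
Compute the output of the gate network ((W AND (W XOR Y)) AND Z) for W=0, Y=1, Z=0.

Substituting: ((0 AND (0 XOR 1)) AND 0)
= 0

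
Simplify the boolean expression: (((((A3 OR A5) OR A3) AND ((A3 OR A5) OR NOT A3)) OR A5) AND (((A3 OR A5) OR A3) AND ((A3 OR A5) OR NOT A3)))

By absorption (E AND (E OR v) = E) then distribution ((E OR v) AND (E OR NOT v) = E):
= (A3 OR A5)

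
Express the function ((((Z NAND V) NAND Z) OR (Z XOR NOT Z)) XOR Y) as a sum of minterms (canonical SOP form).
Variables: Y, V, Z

Σm(0, 1, 2, 3) = (NOT Y AND NOT V AND NOT Z) OR (NOT Y AND NOT V AND Z) OR (NOT Y AND V AND NOT Z) OR (NOT Y AND V AND Z)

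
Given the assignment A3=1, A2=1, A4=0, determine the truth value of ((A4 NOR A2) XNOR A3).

Substituting: ((0 NOR 1) XNOR 1)
= 0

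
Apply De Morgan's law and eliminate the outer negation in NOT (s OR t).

NOT s AND NOT t
De Morgan's: NOT(OR of terms) = AND of negations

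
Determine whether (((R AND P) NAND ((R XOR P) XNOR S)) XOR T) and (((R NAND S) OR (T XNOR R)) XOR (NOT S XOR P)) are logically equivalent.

No. Counterexample: with P=0, S=0, T=0, R=0, Expression 1 = 1 but Expression 2 = 0.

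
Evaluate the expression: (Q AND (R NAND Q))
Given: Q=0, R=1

Substituting: (0 AND (1 NAND 0))
= 0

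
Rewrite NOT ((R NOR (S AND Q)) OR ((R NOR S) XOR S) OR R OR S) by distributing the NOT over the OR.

NOT (R NOR (S AND Q)) AND NOT ((R NOR S) XOR S) AND NOT R AND NOT S
De Morgan's: NOT(OR of terms) = AND of negations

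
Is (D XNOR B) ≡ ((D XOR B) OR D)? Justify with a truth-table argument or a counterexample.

No. Counterexample: with D=0, B=0, Expression 1 = 1 but Expression 2 = 0.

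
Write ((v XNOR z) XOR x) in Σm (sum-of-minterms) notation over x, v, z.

Σm(0, 3, 5, 6) = (NOT x AND NOT v AND NOT z) OR (NOT x AND v AND z) OR (x AND NOT v AND z) OR (x AND v AND NOT z)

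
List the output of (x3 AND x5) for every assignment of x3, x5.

x3 | x5 | Output
----------------
0 | 0 | 0
0 | 1 | 0
1 | 0 | 0
1 | 1 | 1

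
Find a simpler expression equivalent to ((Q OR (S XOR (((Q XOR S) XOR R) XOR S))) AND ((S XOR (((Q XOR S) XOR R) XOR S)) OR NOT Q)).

By distribution ((E OR v) AND (E OR NOT v) = E) then XOR self-cancellation ((E XOR v) XOR v = E):
= ((Q XOR S) XOR R)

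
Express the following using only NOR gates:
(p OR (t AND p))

((p NOR ((t NOR t) NOR (p NOR p))) NOR (p NOR ((t NOR t) NOR (p NOR p))))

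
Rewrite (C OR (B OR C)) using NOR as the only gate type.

((C NOR ((B NOR C) NOR (B NOR C))) NOR (C NOR ((B NOR C) NOR (B NOR C))))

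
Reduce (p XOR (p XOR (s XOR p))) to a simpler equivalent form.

By XOR self-cancellation ((E XOR v) XOR v = E):
= (s XOR p)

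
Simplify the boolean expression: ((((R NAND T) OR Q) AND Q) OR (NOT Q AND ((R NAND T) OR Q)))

By distribution ((E AND v) OR (E AND NOT v) = E):
= ((R NAND T) OR Q)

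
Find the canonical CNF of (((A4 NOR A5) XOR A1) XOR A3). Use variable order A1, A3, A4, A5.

(A1 OR A3 OR A4 OR NOT A5) AND (A1 OR A3 OR NOT A4 OR A5) AND (A1 OR A3 OR NOT A4 OR NOT A5) AND (A1 OR NOT A3 OR A4 OR A5) AND (NOT A1 OR A3 OR A4 OR A5) AND (NOT A1 OR NOT A3 OR A4 OR NOT A5) AND (NOT A1 OR NOT A3 OR NOT A4 OR A5) AND (NOT A1 OR NOT A3 OR NOT A4 OR NOT A5)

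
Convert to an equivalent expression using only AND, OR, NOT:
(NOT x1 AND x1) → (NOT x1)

NOT (NOT x1 AND x1) OR (NOT x1)
(Implication elimination: A → B = NOT A OR B)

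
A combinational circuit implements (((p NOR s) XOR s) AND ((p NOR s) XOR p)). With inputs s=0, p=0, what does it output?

Substituting: (((0 NOR 0) XOR 0) AND ((0 NOR 0) XOR 0))
= 1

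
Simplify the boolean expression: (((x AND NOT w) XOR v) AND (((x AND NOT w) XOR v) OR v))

By absorption (E AND (E OR v) = E):
= ((x AND NOT w) XOR v)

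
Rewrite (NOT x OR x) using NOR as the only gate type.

(((x NOR x) NOR x) NOR ((x NOR x) NOR x))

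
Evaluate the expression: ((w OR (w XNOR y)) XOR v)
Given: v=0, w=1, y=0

Substituting: ((1 OR (1 XNOR 0)) XOR 0)
= 1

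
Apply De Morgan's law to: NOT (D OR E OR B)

NOT D AND NOT E AND NOT B
De Morgan's: NOT(OR of terms) = AND of negations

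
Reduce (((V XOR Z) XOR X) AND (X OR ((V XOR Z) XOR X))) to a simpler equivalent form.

By absorption (E AND (E OR v) = E):
= ((V XOR Z) XOR X)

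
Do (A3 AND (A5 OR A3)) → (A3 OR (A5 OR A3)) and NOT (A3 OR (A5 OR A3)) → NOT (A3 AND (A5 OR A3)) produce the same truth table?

Yes, Contrapositive is always equivalent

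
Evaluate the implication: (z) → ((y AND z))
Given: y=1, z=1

Antecedent (z) = 1; consequent ((y AND z)) = 1.
1 → 1 = 1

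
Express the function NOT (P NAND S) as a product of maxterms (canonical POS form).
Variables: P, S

ΠM(0, 1, 2) = (P OR S) AND (P OR NOT S) AND (NOT P OR S)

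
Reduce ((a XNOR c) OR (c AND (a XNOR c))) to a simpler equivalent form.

By absorption (E OR (E AND v) = E):
= (a XNOR c)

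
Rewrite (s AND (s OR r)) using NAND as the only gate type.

((s NAND ((s NAND s) NAND (r NAND r))) NAND (s NAND ((s NAND s) NAND (r NAND r))))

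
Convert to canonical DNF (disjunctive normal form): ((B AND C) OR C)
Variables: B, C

(NOT B AND C) OR (B AND C)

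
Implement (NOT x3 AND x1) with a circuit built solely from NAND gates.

(((x3 NAND x3) NAND x1) NAND ((x3 NAND x3) NAND x1))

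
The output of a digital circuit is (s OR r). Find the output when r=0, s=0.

Substituting: (0 OR 0)
= 0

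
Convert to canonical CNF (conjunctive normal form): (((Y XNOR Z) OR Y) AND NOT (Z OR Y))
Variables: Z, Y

(Z OR NOT Y) AND (NOT Z OR Y) AND (NOT Z OR NOT Y)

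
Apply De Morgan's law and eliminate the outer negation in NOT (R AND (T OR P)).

NOT R OR NOT (T OR P)
De Morgan's: NOT(AND of terms) = OR of negations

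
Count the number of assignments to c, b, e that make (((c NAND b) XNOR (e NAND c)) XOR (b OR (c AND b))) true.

Satisfying assignments: (0,0,0), (0,0,1), (1,0,0), (1,1,0)
Count: 4 out of 8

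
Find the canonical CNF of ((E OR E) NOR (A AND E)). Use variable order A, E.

(A OR NOT E) AND (NOT A OR NOT E)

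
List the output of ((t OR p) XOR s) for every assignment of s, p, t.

s | p | t | Output
------------------
0 | 0 | 0 | 0
0 | 0 | 1 | 1
0 | 1 | 0 | 1
0 | 1 | 1 | 1
1 | 0 | 0 | 1
1 | 0 | 1 | 0
1 | 1 | 0 | 0
1 | 1 | 1 | 0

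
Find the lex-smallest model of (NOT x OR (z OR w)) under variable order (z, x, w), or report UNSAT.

z=0, x=0, w=0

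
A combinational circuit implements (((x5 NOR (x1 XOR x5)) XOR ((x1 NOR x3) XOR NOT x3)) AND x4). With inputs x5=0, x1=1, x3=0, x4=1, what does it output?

Substituting: (((0 NOR (1 XOR 0)) XOR ((1 NOR 0) XOR NOT 0)) AND 1)
= 1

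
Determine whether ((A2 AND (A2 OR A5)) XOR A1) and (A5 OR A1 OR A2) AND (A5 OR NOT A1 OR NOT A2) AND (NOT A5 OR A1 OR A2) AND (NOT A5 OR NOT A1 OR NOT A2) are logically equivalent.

Yes, they are equivalent — the two output columns agree on all 8 assignments:
A5 | A1 | A2 | Expression 1 | Expression 2
------------------------------------------
0 | 0 | 0 | 0 | 0
0 | 0 | 1 | 1 | 1
0 | 1 | 0 | 1 | 1
0 | 1 | 1 | 0 | 0
1 | 0 | 0 | 0 | 0
1 | 0 | 1 | 1 | 1
1 | 1 | 0 | 1 | 1
1 | 1 | 1 | 0 | 0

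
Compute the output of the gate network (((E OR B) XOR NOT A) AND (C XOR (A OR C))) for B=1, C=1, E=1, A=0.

Substituting: (((1 OR 1) XOR NOT 0) AND (1 XOR (0 OR 1)))
= 0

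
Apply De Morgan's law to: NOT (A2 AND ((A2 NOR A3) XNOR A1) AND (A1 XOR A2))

NOT A2 OR NOT ((A2 NOR A3) XNOR A1) OR NOT (A1 XOR A2)
De Morgan's: NOT(AND of terms) = OR of negations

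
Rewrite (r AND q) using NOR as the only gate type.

((r NOR r) NOR (q NOR q))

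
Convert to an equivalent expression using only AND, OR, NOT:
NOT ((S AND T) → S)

(S AND T) AND NOT S
(Negated implication: NOT(A → B) = A AND NOT B)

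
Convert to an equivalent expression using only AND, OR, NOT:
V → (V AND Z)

NOT V OR (V AND Z)
(Implication elimination: A → B = NOT A OR B)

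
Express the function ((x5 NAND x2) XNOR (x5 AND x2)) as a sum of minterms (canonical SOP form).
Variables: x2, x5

Σm() = FALSE (no minterms)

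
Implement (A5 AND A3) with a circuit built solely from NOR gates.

((A5 NOR A5) NOR (A3 NOR A3))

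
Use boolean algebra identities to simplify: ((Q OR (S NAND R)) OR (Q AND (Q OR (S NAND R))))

By absorption (E OR (E AND v) = E):
= (Q OR (S NAND R))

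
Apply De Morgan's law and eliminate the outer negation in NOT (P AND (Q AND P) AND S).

NOT P OR NOT (Q AND P) OR NOT S
De Morgan's: NOT(AND of terms) = OR of negations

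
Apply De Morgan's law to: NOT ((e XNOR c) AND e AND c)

NOT (e XNOR c) OR NOT e OR NOT c
De Morgan's: NOT(AND of terms) = OR of negations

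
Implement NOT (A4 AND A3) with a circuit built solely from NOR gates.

(((A4 NOR A4) NOR (A3 NOR A3)) NOR ((A4 NOR A4) NOR (A3 NOR A3)))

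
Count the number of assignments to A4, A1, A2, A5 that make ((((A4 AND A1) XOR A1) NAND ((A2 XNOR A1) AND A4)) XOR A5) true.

Satisfying assignments: (0,0,0,0), (0,0,1,0), (0,1,0,0), (0,1,1,0), (1,0,0,0), (1,0,1,0), (1,1,0,0), (1,1,1,0)
Count: 8 out of 16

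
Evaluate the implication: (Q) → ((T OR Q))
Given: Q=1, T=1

Antecedent (Q) = 1; consequent ((T OR Q)) = 1.
1 → 1 = 1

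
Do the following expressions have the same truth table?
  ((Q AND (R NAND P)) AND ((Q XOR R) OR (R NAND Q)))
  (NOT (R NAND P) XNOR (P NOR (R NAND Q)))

No. Counterexample: with Q=0, R=0, P=0, Expression 1 = 0 but Expression 2 = 1.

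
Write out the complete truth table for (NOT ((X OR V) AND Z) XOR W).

X | V | Z | W | Output
----------------------
0 | 0 | 0 | 0 | 1
0 | 0 | 0 | 1 | 0
0 | 0 | 1 | 0 | 1
0 | 0 | 1 | 1 | 0
0 | 1 | 0 | 0 | 1
0 | 1 | 0 | 1 | 0
0 | 1 | 1 | 0 | 0
0 | 1 | 1 | 1 | 1
1 | 0 | 0 | 0 | 1
1 | 0 | 0 | 1 | 0
1 | 0 | 1 | 0 | 0
1 | 0 | 1 | 1 | 1
1 | 1 | 0 | 0 | 1
1 | 1 | 0 | 1 | 0
1 | 1 | 1 | 0 | 0
1 | 1 | 1 | 1 | 1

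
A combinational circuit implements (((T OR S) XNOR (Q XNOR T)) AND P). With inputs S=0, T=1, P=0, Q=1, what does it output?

Substituting: (((1 OR 0) XNOR (1 XNOR 1)) AND 0)
= 0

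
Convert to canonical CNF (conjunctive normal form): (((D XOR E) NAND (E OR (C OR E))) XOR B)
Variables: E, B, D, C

(E OR B OR NOT D OR NOT C) AND (E OR NOT B OR D OR C) AND (E OR NOT B OR D OR NOT C) AND (E OR NOT B OR NOT D OR C) AND (NOT E OR B OR D OR C) AND (NOT E OR B OR D OR NOT C) AND (NOT E OR NOT B OR NOT D OR C) AND (NOT E OR NOT B OR NOT D OR NOT C)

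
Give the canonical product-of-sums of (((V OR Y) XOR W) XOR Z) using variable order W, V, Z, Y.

ΠM(0, 3, 6, 7, 9, 10, 12, 13) = (W OR V OR Z OR Y) AND (W OR V OR NOT Z OR NOT Y) AND (W OR NOT V OR NOT Z OR Y) AND (W OR NOT V OR NOT Z OR NOT Y) AND (NOT W OR V OR Z OR NOT Y) AND (NOT W OR V OR NOT Z OR Y) AND (NOT W OR NOT V OR Z OR Y) AND (NOT W OR NOT V OR Z OR NOT Y)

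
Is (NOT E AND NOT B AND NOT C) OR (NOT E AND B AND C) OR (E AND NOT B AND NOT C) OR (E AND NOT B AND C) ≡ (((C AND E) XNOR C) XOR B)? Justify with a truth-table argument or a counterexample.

Yes, they are equivalent — the two output columns agree on all 8 assignments:
E | B | C | Expression 1 | Expression 2
---------------------------------------
0 | 0 | 0 | 1 | 1
0 | 0 | 1 | 0 | 0
0 | 1 | 0 | 0 | 0
0 | 1 | 1 | 1 | 1
1 | 0 | 0 | 1 | 1
1 | 0 | 1 | 1 | 1
1 | 1 | 0 | 0 | 0
1 | 1 | 1 | 0 | 0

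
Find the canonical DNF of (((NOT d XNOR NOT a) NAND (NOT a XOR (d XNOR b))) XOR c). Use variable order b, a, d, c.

(NOT b AND NOT a AND NOT d AND NOT c) OR (NOT b AND NOT a AND d AND NOT c) OR (NOT b AND a AND NOT d AND NOT c) OR (NOT b AND a AND d AND NOT c) OR (b AND NOT a AND NOT d AND c) OR (b AND NOT a AND d AND NOT c) OR (b AND a AND NOT d AND NOT c) OR (b AND a AND d AND c)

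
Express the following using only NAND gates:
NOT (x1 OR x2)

(((x1 NAND x1) NAND (x2 NAND x2)) NAND ((x1 NAND x1) NAND (x2 NAND x2)))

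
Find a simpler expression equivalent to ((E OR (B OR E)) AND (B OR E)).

By absorption (E AND (E OR v) = E):
= (B OR E)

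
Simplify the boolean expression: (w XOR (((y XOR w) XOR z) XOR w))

By XOR self-cancellation ((E XOR v) XOR v = E):
= ((y XOR w) XOR z)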